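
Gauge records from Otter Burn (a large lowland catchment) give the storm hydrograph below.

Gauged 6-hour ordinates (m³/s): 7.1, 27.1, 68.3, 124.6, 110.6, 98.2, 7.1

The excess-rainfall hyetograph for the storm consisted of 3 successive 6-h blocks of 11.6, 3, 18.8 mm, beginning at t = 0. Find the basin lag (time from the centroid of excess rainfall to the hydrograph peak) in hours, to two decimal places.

Centroid of excess rainfall: t_c = Σ P_i·t̄_i / ΣP_i = 10.2934 h (block centres at 3, 9, 15 h).
Hydrograph peak occurs at t = 18 h, so basin lag t_L = 18 − 10.2934 = 7.71 h.

t_L ≈ 7.71 h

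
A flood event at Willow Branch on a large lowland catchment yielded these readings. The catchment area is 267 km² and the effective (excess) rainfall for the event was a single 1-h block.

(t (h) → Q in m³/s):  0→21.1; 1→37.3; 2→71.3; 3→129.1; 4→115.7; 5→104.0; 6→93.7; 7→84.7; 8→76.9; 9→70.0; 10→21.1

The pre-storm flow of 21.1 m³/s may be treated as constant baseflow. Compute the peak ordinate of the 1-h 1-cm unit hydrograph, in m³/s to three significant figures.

U_p ≈ 135 m³/s

Direct runoff: 0.0, 16.2, 50.2, 108.0, 94.6, 82.9, 72.6, 63.6, 55.8, 48.9, 0.0 m³/s; ΣQ_DR = 592.8 m³/s, peak = 108.0 m³/s.
Runoff depth d = ΣQ_DR·Δt / A = 592.8 × 3600 / (267 km²) = 7.993 mm.
The 1-cm UH is the DRH scaled by (10 mm)/d, so U_p = 108.0 × 10/7.993 = 135 m³/s.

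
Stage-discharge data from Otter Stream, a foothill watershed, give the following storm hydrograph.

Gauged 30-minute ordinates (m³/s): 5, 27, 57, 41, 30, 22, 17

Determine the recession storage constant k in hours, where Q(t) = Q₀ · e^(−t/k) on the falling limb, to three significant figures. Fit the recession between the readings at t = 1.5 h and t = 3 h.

On the falling limb, Q drops from 41 to 17 m³/s between t = 1.5 h and t = 3 h (Δt = 1.5 h).
k = −Δt / ln(Q₂/Q₁) = −1.5 / ln(17/41) = 1.70 h.

k ≈ 1.70 h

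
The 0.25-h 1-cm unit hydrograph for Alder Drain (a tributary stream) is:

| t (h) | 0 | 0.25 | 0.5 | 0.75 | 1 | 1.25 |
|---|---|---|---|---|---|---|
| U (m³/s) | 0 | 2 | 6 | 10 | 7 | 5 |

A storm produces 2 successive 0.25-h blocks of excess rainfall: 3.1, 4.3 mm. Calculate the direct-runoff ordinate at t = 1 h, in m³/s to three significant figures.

By discrete convolution, Q_j = Σ (P_i / 10 mm) · U_{j−i}.
At t = 1 h (j=4): Q = (3.1/10)·7 + (4.3/10)·10 = 6.47 m³/s.

Q ≈ 6.47 m³/s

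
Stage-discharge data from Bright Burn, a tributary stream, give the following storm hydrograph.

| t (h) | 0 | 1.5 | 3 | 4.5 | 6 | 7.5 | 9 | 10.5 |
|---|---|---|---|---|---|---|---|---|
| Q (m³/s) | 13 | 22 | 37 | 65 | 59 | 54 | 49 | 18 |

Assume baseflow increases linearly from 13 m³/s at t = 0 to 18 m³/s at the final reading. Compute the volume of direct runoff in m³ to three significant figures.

V ≈ 1.04 × 10^6 m³

Direct-runoff ordinates (Q − Q_b): 0.00, 8.29, 22.57, 49.86, 43.14, 37.43, 31.71, 0.00 m³/s.
ΣQ_DR = 193.0 m³/s.
With Δt = 1.5 h = 5400 s, V = ΣQ_DR · Δt = 193.0 × 5400 = 1.04 × 10^6 m³.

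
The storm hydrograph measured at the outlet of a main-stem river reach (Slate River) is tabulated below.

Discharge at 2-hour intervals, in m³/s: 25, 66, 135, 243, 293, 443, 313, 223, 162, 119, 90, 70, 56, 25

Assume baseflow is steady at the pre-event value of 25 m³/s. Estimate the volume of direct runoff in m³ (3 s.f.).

V ≈ 1.38 × 10^7 m³

Direct-runoff ordinates (Q − Q_b): 0.0, 41.0, 110.0, 218.0, 268.0, 418.0, 288.0, 198.0, 137.0, 94.0, 65.0, 45.0, 31.0, 0.0 m³/s.
ΣQ_DR = 1913 m³/s.
With Δt = 2 h = 7200 s, V = ΣQ_DR · Δt = 1913 × 7200 = 1.38 × 10^7 m³.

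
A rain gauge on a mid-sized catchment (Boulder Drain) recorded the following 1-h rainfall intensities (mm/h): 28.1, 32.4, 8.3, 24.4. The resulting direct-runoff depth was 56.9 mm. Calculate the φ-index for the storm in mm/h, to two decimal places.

φ ≈ 9.33 mm/h

Only the 3 blocks with intensity above φ contribute runoff: 28.1, 32.4, 24.4 mm/h.
Σ(I−φ)·Δt = d  ⇒  (28.1+32.4+24.4 − 3φ)·1 = 56.9
φ = (84.90 − 56.9/1) / 3 = 9.33 mm/h.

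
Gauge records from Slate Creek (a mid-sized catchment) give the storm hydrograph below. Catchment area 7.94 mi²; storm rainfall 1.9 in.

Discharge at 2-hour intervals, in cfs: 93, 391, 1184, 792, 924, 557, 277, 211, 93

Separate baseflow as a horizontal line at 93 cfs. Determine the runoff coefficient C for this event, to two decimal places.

C ≈ 0.76

ΣQ_DR = 3685 cfs; V = ΣQ_DR·Δt = 2.653 × 10^7 ft³.
Runoff depth d = V / A = 1.438 in.
C = d / P = 1.438 / 1.9 = 0.76.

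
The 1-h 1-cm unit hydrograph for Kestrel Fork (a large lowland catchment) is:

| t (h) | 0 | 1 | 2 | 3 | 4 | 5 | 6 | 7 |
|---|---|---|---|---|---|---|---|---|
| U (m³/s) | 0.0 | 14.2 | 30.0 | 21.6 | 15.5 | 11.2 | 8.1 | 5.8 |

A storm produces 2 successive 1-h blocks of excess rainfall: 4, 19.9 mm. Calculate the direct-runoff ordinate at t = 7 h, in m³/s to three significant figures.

Q ≈ 18.4 m³/s

By discrete convolution, Q_j = Σ (P_i / 10 mm) · U_{j−i}.
At t = 7 h (j=7): Q = (4/10)·5.8 + (19.9/10)·8.1 = 18.4 m³/s.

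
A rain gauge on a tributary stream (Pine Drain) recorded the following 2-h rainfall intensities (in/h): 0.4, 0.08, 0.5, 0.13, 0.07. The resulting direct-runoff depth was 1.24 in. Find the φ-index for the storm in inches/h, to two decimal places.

Only the 2 blocks with intensity above φ contribute runoff: 0.4, 0.5 in/h.
Σ(I−φ)·Δt = d  ⇒  (0.4+0.5 − 2φ)·2 = 1.24
φ = (0.9000 − 1.24/2) / 2 = 0.14 in/h.

φ ≈ 0.14 in/h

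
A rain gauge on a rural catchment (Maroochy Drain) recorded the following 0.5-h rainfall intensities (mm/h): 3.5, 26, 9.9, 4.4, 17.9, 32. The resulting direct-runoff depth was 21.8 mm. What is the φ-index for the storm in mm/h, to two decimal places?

φ ≈ 10.77 mm/h

Only the 3 blocks with intensity above φ contribute runoff: 26, 17.9, 32 mm/h.
Σ(I−φ)·Δt = d  ⇒  (26+17.9+32 − 3φ)·0.5 = 21.8
φ = (75.90 − 21.8/0.5) / 3 = 10.77 mm/h.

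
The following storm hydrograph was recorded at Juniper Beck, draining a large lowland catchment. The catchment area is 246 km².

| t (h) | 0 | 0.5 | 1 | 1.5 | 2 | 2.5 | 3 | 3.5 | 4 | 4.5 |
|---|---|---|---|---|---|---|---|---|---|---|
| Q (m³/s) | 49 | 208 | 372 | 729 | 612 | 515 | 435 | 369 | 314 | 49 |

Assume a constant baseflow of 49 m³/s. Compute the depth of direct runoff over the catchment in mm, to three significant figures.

Direct runoff: 0.0, 159.0, 323.0, 680.0, 563.0, 466.0, 386.0, 320.0, 265.0, 0.0 m³/s; ΣQ_DR = 3162 m³/s.
V = ΣQ_DR · Δt = 3162 × 1800 s = 5.692 × 10^6 m³.
Over A = 246 km², depth = V / A = 23.1 mm.

d ≈ 23.1 mm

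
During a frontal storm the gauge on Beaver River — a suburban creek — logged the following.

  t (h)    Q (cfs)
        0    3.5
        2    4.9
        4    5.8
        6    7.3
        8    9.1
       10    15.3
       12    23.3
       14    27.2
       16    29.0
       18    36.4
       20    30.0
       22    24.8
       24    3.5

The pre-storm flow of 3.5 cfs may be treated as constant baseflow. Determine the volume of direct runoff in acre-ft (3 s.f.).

V ≈ 28.9 acre-ft

Direct-runoff ordinates (Q − Q_b): 0.0, 1.4, 2.3, 3.8, 5.6, 11.8, 19.8, 23.7, 25.5, 32.9, 26.5, 21.3, 0.0 cfs.
ΣQ_DR = 174.6 cfs.
With Δt = 2 h = 7200 s, V = ΣQ_DR · Δt = 174.6 × 7200 = 1.26 × 10^6 ft³ = 28.9 acre-ft.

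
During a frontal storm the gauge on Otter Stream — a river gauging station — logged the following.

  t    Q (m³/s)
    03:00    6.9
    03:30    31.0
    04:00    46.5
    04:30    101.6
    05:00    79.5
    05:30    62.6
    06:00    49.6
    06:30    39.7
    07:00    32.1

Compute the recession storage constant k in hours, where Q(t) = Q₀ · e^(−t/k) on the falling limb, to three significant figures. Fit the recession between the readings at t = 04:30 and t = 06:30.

k ≈ 2.13 h

On the falling limb, Q drops from 101.6 to 39.7 m³/s between t = 04:30 and t = 06:30 (Δt = 2 h).
k = −Δt / ln(Q₂/Q₁) = −2 / ln(39.7/101.6) = 2.13 h.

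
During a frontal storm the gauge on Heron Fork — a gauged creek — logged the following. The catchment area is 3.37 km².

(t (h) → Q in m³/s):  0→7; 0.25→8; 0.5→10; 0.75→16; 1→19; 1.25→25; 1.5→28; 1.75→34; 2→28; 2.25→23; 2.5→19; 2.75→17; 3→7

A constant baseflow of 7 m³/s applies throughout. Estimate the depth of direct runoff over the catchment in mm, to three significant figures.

d ≈ 40.1 mm

Direct runoff: 0.0, 1.0, 3.0, 9.0, 12.0, 18.0, 21.0, 27.0, 21.0, 16.0, 12.0, 10.0, 0.0 m³/s; ΣQ_DR = 150.0 m³/s.
V = ΣQ_DR · Δt = 150.0 × 900 s = 1.350 × 10^5 m³.
Over A = 3.37 km², depth = V / A = 40.1 mm.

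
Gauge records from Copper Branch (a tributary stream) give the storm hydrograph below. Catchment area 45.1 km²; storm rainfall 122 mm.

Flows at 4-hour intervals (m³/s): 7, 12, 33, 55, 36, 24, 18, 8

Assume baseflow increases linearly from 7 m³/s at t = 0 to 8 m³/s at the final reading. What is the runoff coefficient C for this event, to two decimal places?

ΣQ_DR = 133.0 m³/s; V = ΣQ_DR·Δt = 1.915 × 10^6 m³.
Runoff depth d = V / A = 42.47 mm.
C = d / P = 42.47 / 122 = 0.35.

C ≈ 0.35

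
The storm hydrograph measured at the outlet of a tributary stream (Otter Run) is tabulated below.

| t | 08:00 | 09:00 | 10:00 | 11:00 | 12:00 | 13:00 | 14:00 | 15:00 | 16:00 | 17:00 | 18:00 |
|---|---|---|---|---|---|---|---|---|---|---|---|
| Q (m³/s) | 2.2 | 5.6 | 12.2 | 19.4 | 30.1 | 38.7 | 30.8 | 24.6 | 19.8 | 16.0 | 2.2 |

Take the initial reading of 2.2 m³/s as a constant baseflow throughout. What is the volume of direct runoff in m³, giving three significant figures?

V ≈ 6.39 × 10^5 m³

Direct-runoff ordinates (Q − Q_b): 0.0, 3.4, 10.0, 17.2, 27.9, 36.5, 28.6, 22.4, 17.6, 13.8, 0.0 m³/s.
ΣQ_DR = 177.4 m³/s.
With Δt = 1 h = 3600 s, V = ΣQ_DR · Δt = 177.4 × 3600 = 6.39 × 10^5 m³.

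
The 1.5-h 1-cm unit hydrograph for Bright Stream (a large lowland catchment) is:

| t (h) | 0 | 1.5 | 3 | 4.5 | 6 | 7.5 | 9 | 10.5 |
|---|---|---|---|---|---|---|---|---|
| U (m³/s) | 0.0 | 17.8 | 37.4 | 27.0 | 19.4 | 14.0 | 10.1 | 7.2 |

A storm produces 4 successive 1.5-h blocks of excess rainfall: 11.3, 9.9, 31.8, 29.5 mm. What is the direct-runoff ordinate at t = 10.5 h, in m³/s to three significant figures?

Q ≈ 120 m³/s

By discrete convolution, Q_j = Σ (P_i / 10 mm) · U_{j−i}.
At t = 10.5 h (j=7): Q = (11.3/10)·7.2 + (9.9/10)·10.1 + (31.8/10)·14.0 + (29.5/10)·19.4 = 120 m³/s.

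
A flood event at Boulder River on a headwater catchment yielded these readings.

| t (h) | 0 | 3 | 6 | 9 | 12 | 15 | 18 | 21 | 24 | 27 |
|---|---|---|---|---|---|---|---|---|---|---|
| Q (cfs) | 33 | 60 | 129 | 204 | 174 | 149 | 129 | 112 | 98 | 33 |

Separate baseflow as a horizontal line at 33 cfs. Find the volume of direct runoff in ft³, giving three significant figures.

V ≈ 8.54 × 10^6 ft³

Direct-runoff ordinates (Q − Q_b): 0.0, 27.0, 96.0, 171.0, 141.0, 116.0, 96.0, 79.0, 65.0, 0.0 cfs.
ΣQ_DR = 791.0 cfs.
With Δt = 3 h = 10800 s, V = ΣQ_DR · Δt = 791.0 × 10800 = 8.54 × 10^6 ft³.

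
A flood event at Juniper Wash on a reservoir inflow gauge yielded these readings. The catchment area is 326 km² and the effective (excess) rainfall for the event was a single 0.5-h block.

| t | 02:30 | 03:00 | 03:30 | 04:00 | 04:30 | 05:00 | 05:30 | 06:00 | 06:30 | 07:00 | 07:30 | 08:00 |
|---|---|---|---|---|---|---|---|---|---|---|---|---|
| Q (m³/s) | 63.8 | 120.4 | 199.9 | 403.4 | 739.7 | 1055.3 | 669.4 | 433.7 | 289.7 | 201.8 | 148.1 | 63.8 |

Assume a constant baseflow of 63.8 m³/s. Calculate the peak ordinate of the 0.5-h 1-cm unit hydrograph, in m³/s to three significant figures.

Direct runoff: 0.0, 56.6, 136.1, 339.6, 675.9, 991.5, 605.6, 369.9, 225.9, 138.0, 84.3, 0.0 m³/s; ΣQ_DR = 3623 m³/s, peak = 991.5 m³/s.
Runoff depth d = ΣQ_DR·Δt / A = 3623 × 1800 / (326 km²) = 20.01 mm.
The 1-cm UH is the DRH scaled by (10 mm)/d, so U_p = 991.5 × 10/20.01 = 496 m³/s.

U_p ≈ 496 m³/s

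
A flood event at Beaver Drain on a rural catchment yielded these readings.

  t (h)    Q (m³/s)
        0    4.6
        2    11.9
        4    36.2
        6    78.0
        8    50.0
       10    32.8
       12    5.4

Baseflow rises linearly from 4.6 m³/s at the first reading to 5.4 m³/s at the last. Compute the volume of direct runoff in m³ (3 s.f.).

V ≈ 1.32 × 10^6 m³

Direct-runoff ordinates (Q − Q_b): 0.00, 7.17, 31.33, 73.00, 44.87, 27.53, 0.00 m³/s.
ΣQ_DR = 183.9 m³/s.
With Δt = 2 h = 7200 s, V = ΣQ_DR · Δt = 183.9 × 7200 = 1.32 × 10^6 m³.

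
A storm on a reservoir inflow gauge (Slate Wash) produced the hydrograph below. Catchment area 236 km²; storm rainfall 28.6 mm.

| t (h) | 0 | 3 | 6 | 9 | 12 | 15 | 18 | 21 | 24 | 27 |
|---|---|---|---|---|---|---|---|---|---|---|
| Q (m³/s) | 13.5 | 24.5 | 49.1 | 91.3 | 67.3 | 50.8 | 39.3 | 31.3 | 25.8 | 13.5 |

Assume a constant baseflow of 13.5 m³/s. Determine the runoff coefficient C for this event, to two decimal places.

C ≈ 0.43

ΣQ_DR = 271.4 m³/s; V = ΣQ_DR·Δt = 2.931 × 10^6 m³.
Runoff depth d = V / A = 12.42 mm.
C = d / P = 12.42 / 28.6 = 0.43.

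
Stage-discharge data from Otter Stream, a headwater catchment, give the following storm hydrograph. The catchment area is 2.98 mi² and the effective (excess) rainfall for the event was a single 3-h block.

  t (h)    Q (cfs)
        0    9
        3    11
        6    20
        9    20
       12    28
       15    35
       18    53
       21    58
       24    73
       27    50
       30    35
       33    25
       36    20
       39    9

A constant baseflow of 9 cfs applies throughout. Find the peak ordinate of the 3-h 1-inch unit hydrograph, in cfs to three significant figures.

U_p ≈ 128 cfs

Direct runoff: 0.0, 2.0, 11.0, 11.0, 19.0, 26.0, 44.0, 49.0, 64.0, 41.0, 26.0, 16.0, 11.0, 0.0 cfs; ΣQ_DR = 320.0 cfs, peak = 64.0 cfs.
Runoff depth d = ΣQ_DR·Δt / A = 320.0 × 10800 / (2.98 mi²) = 0.4992 in.
The 1-inch UH is the DRH scaled by (1 in)/d, so U_p = 64.0 × 1/0.4992 = 128 cfs.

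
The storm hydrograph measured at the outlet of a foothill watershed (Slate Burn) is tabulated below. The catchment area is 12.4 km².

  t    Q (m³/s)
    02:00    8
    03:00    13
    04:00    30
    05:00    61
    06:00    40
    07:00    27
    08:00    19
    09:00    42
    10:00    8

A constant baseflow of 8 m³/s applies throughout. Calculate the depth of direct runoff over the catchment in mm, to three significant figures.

Direct runoff: 0.0, 5.0, 22.0, 53.0, 32.0, 19.0, 11.0, 34.0, 0.0 m³/s; ΣQ_DR = 176.0 m³/s.
V = ΣQ_DR · Δt = 176.0 × 3600 s = 6.336 × 10^5 m³.
Over A = 12.4 km², depth = V / A = 51.1 mm.

d ≈ 51.1 mm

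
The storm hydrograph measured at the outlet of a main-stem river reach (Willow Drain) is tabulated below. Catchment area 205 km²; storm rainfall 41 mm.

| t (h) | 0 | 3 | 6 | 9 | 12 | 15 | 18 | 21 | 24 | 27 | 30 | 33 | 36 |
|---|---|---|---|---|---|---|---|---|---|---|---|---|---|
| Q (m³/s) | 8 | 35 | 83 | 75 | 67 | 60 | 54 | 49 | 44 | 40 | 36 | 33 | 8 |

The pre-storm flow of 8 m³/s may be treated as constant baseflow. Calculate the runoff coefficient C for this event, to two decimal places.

C ≈ 0.63

ΣQ_DR = 488.0 m³/s; V = ΣQ_DR·Δt = 5.270 × 10^6 m³.
Runoff depth d = V / A = 25.71 mm.
C = d / P = 25.71 / 41 = 0.63.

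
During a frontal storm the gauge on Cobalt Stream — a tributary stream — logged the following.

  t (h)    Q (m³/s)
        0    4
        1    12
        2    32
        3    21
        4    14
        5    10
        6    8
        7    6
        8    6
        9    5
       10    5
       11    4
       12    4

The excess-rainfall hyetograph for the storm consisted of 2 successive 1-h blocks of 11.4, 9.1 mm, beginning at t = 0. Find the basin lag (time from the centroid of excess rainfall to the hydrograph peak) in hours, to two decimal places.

t_L ≈ 1.06 h

Centroid of excess rainfall: t_c = Σ P_i·t̄_i / ΣP_i = 0.9439 h (block centres at 0.5, 1.5 h).
Hydrograph peak occurs at t = 2 h, so basin lag t_L = 2 − 0.9439 = 1.06 h.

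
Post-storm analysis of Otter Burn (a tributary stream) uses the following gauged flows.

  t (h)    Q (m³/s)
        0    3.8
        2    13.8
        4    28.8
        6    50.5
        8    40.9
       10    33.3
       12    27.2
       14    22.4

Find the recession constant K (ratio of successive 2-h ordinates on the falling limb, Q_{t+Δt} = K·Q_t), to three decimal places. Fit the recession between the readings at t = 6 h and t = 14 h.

K ≈ 0.816

Using the recession-limb readings at t = 6 h and t = 14 h: Q falls from 50.5 to 22.4 m³/s over 4 intervals.
K = (Q₂/Q₁)^(1/4) = (22.4/50.5)^(1/4) = 0.816.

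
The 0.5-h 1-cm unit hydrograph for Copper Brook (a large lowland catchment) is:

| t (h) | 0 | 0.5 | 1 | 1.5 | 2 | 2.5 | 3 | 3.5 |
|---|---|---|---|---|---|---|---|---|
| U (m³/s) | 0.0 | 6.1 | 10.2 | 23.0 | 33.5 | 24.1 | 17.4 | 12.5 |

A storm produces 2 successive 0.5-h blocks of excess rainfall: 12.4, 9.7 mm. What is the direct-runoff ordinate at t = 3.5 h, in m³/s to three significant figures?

By discrete convolution, Q_j = Σ (P_i / 10 mm) · U_{j−i}.
At t = 3.5 h (j=7): Q = (12.4/10)·12.5 + (9.7/10)·17.4 = 32.4 m³/s.

Q ≈ 32.4 m³/s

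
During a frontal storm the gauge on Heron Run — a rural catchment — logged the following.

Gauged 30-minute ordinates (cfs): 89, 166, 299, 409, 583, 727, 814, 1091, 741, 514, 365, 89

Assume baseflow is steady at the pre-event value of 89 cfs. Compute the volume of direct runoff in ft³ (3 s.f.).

V ≈ 8.67 × 10^6 ft³

Direct-runoff ordinates (Q − Q_b): 0.0, 77.0, 210.0, 320.0, 494.0, 638.0, 725.0, 1002.0, 652.0, 425.0, 276.0, 0.0 cfs.
ΣQ_DR = 4819 cfs.
With Δt = 0.5 h = 1800 s, V = ΣQ_DR · Δt = 4819 × 1800 = 8.67 × 10^6 ft³.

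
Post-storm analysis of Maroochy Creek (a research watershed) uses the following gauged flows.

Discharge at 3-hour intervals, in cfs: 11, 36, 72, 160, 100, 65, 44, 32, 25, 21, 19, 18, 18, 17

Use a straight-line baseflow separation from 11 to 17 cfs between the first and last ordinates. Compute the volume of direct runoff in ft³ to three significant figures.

Direct-runoff ordinates (Q − Q_b): 0.00, 24.54, 60.08, 147.62, 87.15, 51.69, 30.23, 17.77, 10.31, 5.85, 3.38, 1.92, 1.46, 0.00 cfs.
ΣQ_DR = 442.0 cfs.
With Δt = 3 h = 10800 s, V = ΣQ_DR · Δt = 442.0 × 10800 = 4.77 × 10^6 ft³.

V ≈ 4.77 × 10^6 ft³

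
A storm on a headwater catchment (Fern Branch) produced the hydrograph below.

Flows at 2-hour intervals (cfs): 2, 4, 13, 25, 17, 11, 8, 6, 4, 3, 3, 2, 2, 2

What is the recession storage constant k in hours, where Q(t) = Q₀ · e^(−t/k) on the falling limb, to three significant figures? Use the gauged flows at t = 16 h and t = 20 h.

k ≈ 13.9 h

On the falling limb, Q drops from 4 to 3 cfs between t = 16 h and t = 20 h (Δt = 4 h).
k = −Δt / ln(Q₂/Q₁) = −4 / ln(3/4) = 13.9 h.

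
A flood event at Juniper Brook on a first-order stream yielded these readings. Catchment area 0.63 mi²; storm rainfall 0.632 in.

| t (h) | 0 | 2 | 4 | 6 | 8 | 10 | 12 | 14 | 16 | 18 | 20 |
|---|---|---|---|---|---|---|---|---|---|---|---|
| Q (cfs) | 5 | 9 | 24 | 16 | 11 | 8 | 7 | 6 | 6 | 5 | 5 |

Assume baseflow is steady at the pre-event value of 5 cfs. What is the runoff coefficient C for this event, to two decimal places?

ΣQ_DR = 47.00 cfs; V = ΣQ_DR·Δt = 3.384 × 10^5 ft³.
Runoff depth d = V / A = 0.2312 in.
C = d / P = 0.2312 / 0.632 = 0.37.

C ≈ 0.37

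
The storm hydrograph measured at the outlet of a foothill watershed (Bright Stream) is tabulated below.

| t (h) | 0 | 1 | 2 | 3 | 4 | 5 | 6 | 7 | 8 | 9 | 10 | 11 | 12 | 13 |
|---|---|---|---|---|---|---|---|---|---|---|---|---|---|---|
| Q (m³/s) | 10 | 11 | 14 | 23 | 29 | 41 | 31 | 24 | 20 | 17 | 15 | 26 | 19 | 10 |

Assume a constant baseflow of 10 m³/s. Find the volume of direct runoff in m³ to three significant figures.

V ≈ 5.40 × 10^5 m³

Direct-runoff ordinates (Q − Q_b): 0.0, 1.0, 4.0, 13.0, 19.0, 31.0, 21.0, 14.0, 10.0, 7.0, 5.0, 16.0, 9.0, 0.0 m³/s.
ΣQ_DR = 150.0 m³/s.
With Δt = 1 h = 3600 s, V = ΣQ_DR · Δt = 150.0 × 3600 = 5.40 × 10^5 m³.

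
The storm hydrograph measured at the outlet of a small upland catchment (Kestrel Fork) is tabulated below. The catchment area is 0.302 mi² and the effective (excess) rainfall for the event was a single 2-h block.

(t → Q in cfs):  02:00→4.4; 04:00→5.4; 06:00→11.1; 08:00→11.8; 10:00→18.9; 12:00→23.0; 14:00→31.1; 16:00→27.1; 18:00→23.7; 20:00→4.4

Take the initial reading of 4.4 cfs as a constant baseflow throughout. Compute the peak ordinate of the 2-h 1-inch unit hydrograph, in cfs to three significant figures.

Direct runoff: 0.0, 1.0, 6.7, 7.4, 14.5, 18.6, 26.7, 22.7, 19.3, 0.0 cfs; ΣQ_DR = 116.9 cfs, peak = 26.7 cfs.
Runoff depth d = ΣQ_DR·Δt / A = 116.9 × 7200 / (0.302 mi²) = 1.200 in.
The 1-inch UH is the DRH scaled by (1 in)/d, so U_p = 26.7 × 1/1.200 = 22.3 cfs.

U_p ≈ 22.3 cfs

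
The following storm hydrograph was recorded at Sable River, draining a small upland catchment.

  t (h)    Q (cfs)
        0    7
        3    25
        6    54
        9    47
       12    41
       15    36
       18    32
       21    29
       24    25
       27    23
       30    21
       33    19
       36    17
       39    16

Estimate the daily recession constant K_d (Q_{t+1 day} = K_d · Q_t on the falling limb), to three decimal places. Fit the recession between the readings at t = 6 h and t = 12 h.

Between t = 6 h and t = 12 h the flow falls from 54 to 41 cfs over 2×3 h = 6 h.
Per-interval ratio K = (41/54)^(1/2) = 0.8714; K_d = K^(24/3) = 0.332.

K_d ≈ 0.332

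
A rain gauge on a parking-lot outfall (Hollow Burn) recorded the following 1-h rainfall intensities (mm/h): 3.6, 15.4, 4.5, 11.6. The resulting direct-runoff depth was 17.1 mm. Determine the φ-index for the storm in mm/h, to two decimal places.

φ ≈ 4.95 mm/h

Only the 2 blocks with intensity above φ contribute runoff: 15.4, 11.6 mm/h.
Σ(I−φ)·Δt = d  ⇒  (15.4+11.6 − 2φ)·1 = 17.1
φ = (27.00 − 17.1/1) / 2 = 4.95 mm/h.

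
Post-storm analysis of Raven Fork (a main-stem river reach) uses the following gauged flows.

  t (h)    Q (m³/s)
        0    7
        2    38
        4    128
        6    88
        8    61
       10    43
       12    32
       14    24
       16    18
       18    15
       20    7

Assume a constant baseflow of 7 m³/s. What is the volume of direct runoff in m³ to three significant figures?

V ≈ 2.76 × 10^6 m³

Direct-runoff ordinates (Q − Q_b): 0.0, 31.0, 121.0, 81.0, 54.0, 36.0, 25.0, 17.0, 11.0, 8.0, 0.0 m³/s.
ΣQ_DR = 384.0 m³/s.
With Δt = 2 h = 7200 s, V = ΣQ_DR · Δt = 384.0 × 7200 = 2.76 × 10^6 m³.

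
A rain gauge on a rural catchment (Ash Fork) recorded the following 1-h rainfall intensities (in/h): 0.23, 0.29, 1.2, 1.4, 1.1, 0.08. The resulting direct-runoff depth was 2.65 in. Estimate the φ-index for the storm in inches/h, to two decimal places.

φ ≈ 0.35 in/h

Only the 3 blocks with intensity above φ contribute runoff: 1.2, 1.4, 1.1 in/h.
Σ(I−φ)·Δt = d  ⇒  (1.2+1.4+1.1 − 3φ)·1 = 2.65
φ = (3.700 − 2.65/1) / 3 = 0.35 in/h.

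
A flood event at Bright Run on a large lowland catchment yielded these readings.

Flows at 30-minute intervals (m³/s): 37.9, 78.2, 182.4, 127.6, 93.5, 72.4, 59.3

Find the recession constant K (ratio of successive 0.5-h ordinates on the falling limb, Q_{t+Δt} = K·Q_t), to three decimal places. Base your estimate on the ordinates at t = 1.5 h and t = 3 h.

Using the recession-limb readings at t = 1.5 h and t = 3 h: Q falls from 127.6 to 59.3 m³/s over 3 intervals.
K = (Q₂/Q₁)^(1/3) = (59.3/127.6)^(1/3) = 0.775.

K ≈ 0.775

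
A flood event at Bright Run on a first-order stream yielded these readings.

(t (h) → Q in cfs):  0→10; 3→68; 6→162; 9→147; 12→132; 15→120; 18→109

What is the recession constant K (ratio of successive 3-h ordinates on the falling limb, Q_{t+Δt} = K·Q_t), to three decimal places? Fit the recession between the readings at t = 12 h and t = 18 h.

Using the recession-limb readings at t = 12 h and t = 18 h: Q falls from 132 to 109 cfs over 2 intervals.
K = (Q₂/Q₁)^(1/2) = (109/132)^(1/2) = 0.909.

K ≈ 0.909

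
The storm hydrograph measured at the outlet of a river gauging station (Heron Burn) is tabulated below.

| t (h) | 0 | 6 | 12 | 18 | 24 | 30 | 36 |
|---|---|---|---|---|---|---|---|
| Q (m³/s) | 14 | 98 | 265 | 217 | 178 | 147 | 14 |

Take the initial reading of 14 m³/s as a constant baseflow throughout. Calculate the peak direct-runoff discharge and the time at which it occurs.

Q_p = 251.0 m³/s at t = 12 h

Subtracting baseflow gives direct-runoff ordinates: 0.0, 84.0, 251.0, 203.0, 164.0, 133.0, 0.0 m³/s.
The maximum is 251.0 m³/s, occurring at the reading for t = 12 h.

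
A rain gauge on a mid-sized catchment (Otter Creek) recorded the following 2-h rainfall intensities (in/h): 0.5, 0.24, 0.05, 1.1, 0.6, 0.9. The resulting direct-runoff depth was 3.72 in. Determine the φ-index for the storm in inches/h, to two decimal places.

φ ≈ 0.31 in/h

Only the 4 blocks with intensity above φ contribute runoff: 0.5, 1.1, 0.6, 0.9 in/h.
Σ(I−φ)·Δt = d  ⇒  (0.5+1.1+0.6+0.9 − 4φ)·2 = 3.72
φ = (3.100 − 3.72/2) / 4 = 0.31 in/h.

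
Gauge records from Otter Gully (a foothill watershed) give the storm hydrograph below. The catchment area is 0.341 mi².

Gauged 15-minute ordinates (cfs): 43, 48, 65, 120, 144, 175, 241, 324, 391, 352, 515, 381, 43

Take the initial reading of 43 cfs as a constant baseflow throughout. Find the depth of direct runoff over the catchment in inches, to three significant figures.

Direct runoff: 0.0, 5.0, 22.0, 77.0, 101.0, 132.0, 198.0, 281.0, 348.0, 309.0, 472.0, 338.0, 0.0 cfs; ΣQ_DR = 2283 cfs.
V = ΣQ_DR · Δt = 2283 × 900 s = 2.055 × 10^6 ft³.
Over A = 0.341 mi², depth = V / A = 2.59 in.

d ≈ 2.59 in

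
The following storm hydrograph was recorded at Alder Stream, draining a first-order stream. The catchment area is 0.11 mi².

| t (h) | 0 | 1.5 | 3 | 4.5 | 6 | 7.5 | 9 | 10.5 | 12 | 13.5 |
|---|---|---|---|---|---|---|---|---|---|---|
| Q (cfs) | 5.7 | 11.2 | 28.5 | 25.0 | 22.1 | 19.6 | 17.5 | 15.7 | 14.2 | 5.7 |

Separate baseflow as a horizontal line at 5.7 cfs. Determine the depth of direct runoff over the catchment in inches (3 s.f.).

Direct runoff: 0.0, 5.5, 22.8, 19.3, 16.4, 13.9, 11.8, 10.0, 8.5, 0.0 cfs; ΣQ_DR = 108.2 cfs.
V = ΣQ_DR · Δt = 108.2 × 5400 s = 5.843 × 10^5 ft³.
Over A = 0.11 mi², depth = V / A = 2.29 in.

d ≈ 2.29 in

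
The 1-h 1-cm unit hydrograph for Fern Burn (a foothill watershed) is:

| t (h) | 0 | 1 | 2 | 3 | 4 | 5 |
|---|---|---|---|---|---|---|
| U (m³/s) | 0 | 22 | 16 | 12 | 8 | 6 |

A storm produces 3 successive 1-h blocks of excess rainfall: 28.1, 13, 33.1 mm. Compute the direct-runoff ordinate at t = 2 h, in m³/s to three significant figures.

By discrete convolution, Q_j = Σ (P_i / 10 mm) · U_{j−i}.
At t = 2 h (j=2): Q = (28.1/10)·16 + (13/10)·22 + (33.1/10)·0 = 73.6 m³/s.

Q ≈ 73.6 m³/s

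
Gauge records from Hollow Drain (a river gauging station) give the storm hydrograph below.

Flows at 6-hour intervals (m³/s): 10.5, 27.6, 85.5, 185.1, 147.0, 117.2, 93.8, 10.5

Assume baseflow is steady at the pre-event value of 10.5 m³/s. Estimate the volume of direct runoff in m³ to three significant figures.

V ≈ 1.28 × 10^7 m³

Direct-runoff ordinates (Q − Q_b): 0.0, 17.1, 75.0, 174.6, 136.5, 106.7, 83.3, 0.0 m³/s.
ΣQ_DR = 593.2 m³/s.
With Δt = 6 h = 21600 s, V = ΣQ_DR · Δt = 593.2 × 21600 = 1.28 × 10^7 m³.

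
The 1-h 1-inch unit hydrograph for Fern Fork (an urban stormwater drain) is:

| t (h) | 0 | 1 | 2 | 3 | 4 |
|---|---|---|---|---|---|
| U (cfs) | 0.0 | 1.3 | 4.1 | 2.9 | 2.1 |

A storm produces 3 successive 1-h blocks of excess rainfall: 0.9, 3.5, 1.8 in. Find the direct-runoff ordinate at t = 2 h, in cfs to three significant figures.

Q ≈ 8.24 cfs

By discrete convolution, Q_j = Σ (P_i / 1 in) · U_{j−i}.
At t = 2 h (j=2): Q = (0.9/1)·4.1 + (3.5/1)·1.3 + (1.8/1)·0.0 = 8.24 cfs.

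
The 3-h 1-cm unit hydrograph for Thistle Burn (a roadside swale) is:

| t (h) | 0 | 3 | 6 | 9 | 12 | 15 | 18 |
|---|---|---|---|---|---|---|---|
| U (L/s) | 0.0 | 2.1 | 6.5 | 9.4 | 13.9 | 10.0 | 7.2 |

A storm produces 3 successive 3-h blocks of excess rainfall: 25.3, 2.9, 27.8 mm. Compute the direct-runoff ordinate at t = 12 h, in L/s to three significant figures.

By discrete convolution, Q_j = Σ (P_i / 10 mm) · U_{j−i}.
At t = 12 h (j=4): Q = (25.3/10)·13.9 + (2.9/10)·9.4 + (27.8/10)·6.5 = 56.0 L/s.

Q ≈ 56.0 L/s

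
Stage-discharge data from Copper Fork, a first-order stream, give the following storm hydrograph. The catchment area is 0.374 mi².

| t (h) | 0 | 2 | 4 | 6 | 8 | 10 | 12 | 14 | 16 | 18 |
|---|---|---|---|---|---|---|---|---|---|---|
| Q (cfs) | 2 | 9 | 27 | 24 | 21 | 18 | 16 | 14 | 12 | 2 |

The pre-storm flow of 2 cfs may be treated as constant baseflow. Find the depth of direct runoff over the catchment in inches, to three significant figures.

d ≈ 1.04 in

Direct runoff: 0.0, 7.0, 25.0, 22.0, 19.0, 16.0, 14.0, 12.0, 10.0, 0.0 cfs; ΣQ_DR = 125.0 cfs.
V = ΣQ_DR · Δt = 125.0 × 7200 s = 9.000 × 10^5 ft³.
Over A = 0.374 mi², depth = V / A = 1.04 in.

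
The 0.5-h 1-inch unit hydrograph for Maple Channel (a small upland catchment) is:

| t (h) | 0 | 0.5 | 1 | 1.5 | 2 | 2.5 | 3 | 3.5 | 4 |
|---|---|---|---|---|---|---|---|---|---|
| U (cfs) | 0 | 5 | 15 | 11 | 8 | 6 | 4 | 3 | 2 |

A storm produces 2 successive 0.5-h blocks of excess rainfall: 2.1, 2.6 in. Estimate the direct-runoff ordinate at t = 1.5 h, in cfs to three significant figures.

Q ≈ 62.1 cfs

By discrete convolution, Q_j = Σ (P_i / 1 in) · U_{j−i}.
At t = 1.5 h (j=3): Q = (2.1/1)·11 + (2.6/1)·15 = 62.1 cfs.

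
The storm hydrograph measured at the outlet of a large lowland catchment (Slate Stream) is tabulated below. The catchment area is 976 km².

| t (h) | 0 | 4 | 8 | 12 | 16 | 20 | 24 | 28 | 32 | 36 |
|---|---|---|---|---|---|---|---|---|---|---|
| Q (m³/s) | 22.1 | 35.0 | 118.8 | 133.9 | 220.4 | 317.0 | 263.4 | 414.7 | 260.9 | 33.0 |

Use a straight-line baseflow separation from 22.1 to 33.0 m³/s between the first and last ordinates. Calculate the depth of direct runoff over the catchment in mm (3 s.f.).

d ≈ 22.8 mm

Direct runoff: 0.00, 11.69, 94.28, 108.17, 193.46, 288.84, 234.03, 384.12, 229.11, 0.00 m³/s; ΣQ_DR = 1544 m³/s.
V = ΣQ_DR · Δt = 1544 × 14400 s = 2.223 × 10^7 m³.
Over A = 976 km², depth = V / A = 22.8 mm.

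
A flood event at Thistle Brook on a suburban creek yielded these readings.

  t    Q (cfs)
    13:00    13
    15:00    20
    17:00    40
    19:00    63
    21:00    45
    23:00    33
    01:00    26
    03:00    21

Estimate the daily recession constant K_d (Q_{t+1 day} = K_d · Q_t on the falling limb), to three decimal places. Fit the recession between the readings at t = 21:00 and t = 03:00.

K_d ≈ 0.047

Between t = 21:00 and t = 03:00 the flow falls from 45 to 21 cfs over 3×2 h = 6 h.
Per-interval ratio K = (21/45)^(1/3) = 0.7757; K_d = K^(24/2) = 0.047.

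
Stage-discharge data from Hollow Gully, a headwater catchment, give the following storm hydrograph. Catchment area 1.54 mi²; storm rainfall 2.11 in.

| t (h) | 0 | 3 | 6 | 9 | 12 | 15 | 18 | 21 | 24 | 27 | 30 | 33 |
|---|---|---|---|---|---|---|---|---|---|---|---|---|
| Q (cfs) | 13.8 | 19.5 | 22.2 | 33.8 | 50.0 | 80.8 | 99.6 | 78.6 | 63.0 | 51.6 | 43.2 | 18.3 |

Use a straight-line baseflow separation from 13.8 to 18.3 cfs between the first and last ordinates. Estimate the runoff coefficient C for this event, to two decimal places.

C ≈ 0.55

ΣQ_DR = 381.8 cfs; V = ΣQ_DR·Δt = 4.123 × 10^6 ft³.
Runoff depth d = V / A = 1.153 in.
C = d / P = 1.153 / 2.11 = 0.55.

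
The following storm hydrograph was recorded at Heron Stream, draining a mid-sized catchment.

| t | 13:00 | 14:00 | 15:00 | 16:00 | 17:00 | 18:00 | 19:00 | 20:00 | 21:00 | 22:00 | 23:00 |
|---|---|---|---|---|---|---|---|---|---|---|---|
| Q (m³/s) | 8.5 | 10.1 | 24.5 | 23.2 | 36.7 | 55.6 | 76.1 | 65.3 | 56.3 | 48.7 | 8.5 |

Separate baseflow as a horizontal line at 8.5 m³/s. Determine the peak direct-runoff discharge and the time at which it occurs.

Q_p = 67.6 m³/s at t = 19:00

Subtracting baseflow gives direct-runoff ordinates: 0.0, 1.6, 16.0, 14.7, 28.2, 47.1, 67.6, 56.8, 47.8, 40.2, 0.0 m³/s.
The maximum is 67.6 m³/s, occurring at the reading for t = 19:00.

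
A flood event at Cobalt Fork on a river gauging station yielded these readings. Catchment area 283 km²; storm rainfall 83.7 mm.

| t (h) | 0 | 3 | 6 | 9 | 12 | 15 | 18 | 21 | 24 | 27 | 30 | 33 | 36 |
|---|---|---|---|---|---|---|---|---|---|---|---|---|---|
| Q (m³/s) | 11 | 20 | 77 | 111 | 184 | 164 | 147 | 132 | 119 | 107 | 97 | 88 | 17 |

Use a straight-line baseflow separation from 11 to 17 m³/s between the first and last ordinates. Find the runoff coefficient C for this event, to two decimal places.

C ≈ 0.50

ΣQ_DR = 1092 m³/s; V = ΣQ_DR·Δt = 1.179 × 10^7 m³.
Runoff depth d = V / A = 41.67 mm.
C = d / P = 41.67 / 83.7 = 0.50.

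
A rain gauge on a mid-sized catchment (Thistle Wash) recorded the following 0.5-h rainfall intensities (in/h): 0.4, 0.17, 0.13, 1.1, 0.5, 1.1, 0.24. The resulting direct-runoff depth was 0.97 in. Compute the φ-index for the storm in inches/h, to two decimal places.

Only the 4 blocks with intensity above φ contribute runoff: 0.4, 1.1, 0.5, 1.1 in/h.
Σ(I−φ)·Δt = d  ⇒  (0.4+1.1+0.5+1.1 − 4φ)·0.5 = 0.97
φ = (3.100 − 0.97/0.5) / 4 = 0.29 in/h.

φ ≈ 0.29 in/h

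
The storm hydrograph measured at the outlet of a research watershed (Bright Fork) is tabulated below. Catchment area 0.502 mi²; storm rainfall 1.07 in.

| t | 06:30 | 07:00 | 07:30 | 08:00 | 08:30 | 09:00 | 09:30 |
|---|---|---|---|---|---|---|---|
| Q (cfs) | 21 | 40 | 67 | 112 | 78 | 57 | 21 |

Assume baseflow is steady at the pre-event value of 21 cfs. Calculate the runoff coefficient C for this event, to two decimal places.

C ≈ 0.36

ΣQ_DR = 249.0 cfs; V = ΣQ_DR·Δt = 4.482 × 10^5 ft³.
Runoff depth d = V / A = 0.3843 in.
C = d / P = 0.3843 / 1.07 = 0.36.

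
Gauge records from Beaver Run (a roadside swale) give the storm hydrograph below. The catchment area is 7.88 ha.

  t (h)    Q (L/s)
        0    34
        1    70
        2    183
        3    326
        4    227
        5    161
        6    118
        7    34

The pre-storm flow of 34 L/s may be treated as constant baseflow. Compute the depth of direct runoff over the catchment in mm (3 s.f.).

d ≈ 40.2 mm

Direct runoff: 0.0, 36.0, 149.0, 292.0, 193.0, 127.0, 84.0, 0.0 L/s; ΣQ_DR = 881.0 L/s.
V = ΣQ_DR · Δt = 881.0 × 3600 s = 3.172 × 10^6 L.
Over A = 7.88 ha, depth = V / A = 40.2 mm.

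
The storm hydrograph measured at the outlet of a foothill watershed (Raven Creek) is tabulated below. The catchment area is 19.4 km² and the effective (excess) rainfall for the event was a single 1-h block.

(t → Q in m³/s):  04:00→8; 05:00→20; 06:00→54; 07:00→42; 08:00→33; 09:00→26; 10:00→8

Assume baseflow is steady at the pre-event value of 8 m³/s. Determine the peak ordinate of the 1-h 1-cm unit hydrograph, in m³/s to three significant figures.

Direct runoff: 0.0, 12.0, 46.0, 34.0, 25.0, 18.0, 0.0 m³/s; ΣQ_DR = 135.0 m³/s, peak = 46.0 m³/s.
Runoff depth d = ΣQ_DR·Δt / A = 135.0 × 3600 / (19.4 km²) = 25.05 mm.
The 1-cm UH is the DRH scaled by (10 mm)/d, so U_p = 46.0 × 10/25.05 = 18.4 m³/s.

U_p ≈ 18.4 m³/s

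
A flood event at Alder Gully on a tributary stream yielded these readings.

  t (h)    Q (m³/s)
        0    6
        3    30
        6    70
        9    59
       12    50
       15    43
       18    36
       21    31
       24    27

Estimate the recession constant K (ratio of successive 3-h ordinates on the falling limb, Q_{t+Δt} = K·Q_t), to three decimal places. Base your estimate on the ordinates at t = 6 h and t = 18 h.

K ≈ 0.847

Using the recession-limb readings at t = 6 h and t = 18 h: Q falls from 70 to 36 m³/s over 4 intervals.
K = (Q₂/Q₁)^(1/4) = (36/70)^(1/4) = 0.847.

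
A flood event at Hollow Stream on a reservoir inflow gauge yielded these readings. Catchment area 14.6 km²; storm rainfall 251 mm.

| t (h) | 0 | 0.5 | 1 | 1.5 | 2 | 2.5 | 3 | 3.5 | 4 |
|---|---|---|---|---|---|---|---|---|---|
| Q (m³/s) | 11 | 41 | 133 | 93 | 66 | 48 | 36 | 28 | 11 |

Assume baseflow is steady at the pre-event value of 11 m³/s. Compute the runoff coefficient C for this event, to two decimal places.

C ≈ 0.18

ΣQ_DR = 368.0 m³/s; V = ΣQ_DR·Δt = 6.624 × 10^5 m³.
Runoff depth d = V / A = 45.37 mm.
C = d / P = 45.37 / 251 = 0.18.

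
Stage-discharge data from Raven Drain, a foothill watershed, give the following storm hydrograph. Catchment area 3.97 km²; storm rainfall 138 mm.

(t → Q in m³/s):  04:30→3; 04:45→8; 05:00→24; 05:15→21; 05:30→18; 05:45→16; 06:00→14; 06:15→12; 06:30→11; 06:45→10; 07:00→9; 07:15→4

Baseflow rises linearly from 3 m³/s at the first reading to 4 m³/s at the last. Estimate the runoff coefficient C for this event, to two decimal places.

C ≈ 0.18

ΣQ_DR = 108.0 m³/s; V = ΣQ_DR·Δt = 97200 m³.
Runoff depth d = V / A = 24.48 mm.
C = d / P = 24.48 / 138 = 0.18.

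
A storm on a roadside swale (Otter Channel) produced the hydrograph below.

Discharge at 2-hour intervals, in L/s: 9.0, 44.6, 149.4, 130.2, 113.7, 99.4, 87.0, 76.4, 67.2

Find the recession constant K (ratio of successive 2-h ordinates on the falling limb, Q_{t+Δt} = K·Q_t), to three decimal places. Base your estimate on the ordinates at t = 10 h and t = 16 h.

K ≈ 0.878

Using the recession-limb readings at t = 10 h and t = 16 h: Q falls from 99.4 to 67.2 L/s over 3 intervals.
K = (Q₂/Q₁)^(1/3) = (67.2/99.4)^(1/3) = 0.878.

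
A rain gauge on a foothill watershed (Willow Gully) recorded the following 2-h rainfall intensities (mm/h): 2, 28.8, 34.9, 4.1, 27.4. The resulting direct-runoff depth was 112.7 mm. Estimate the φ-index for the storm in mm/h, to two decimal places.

Only the 3 blocks with intensity above φ contribute runoff: 28.8, 34.9, 27.4 mm/h.
Σ(I−φ)·Δt = d  ⇒  (28.8+34.9+27.4 − 3φ)·2 = 112.7
φ = (91.10 − 112.7/2) / 3 = 11.58 mm/h.

φ ≈ 11.58 mm/h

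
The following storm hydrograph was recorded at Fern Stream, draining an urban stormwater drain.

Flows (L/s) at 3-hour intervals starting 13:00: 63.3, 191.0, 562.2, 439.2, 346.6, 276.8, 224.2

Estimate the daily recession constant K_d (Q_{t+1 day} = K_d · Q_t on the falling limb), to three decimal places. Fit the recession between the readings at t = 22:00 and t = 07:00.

Between t = 22:00 and t = 07:00 the flow falls from 439.2 to 224.2 L/s over 3×3 h = 9 h.
Per-interval ratio K = (224.2/439.2)^(1/3) = 0.7992; K_d = K^(24/3) = 0.166.

K_d ≈ 0.166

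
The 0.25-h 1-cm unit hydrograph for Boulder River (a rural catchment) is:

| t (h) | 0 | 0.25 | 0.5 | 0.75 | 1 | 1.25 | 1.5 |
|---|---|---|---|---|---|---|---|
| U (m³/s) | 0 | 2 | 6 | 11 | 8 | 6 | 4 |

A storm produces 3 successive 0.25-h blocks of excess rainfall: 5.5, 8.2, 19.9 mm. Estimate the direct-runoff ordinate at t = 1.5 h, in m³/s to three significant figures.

By discrete convolution, Q_j = Σ (P_i / 10 mm) · U_{j−i}.
At t = 1.5 h (j=6): Q = (5.5/10)·4 + (8.2/10)·6 + (19.9/10)·8 = 23.0 m³/s.

Q ≈ 23.0 m³/s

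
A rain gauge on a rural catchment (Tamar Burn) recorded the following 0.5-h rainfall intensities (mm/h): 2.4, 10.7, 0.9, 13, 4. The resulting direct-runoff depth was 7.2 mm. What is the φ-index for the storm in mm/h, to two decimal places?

Only the 2 blocks with intensity above φ contribute runoff: 10.7, 13 mm/h.
Σ(I−φ)·Δt = d  ⇒  (10.7+13 − 2φ)·0.5 = 7.2
φ = (23.70 − 7.2/0.5) / 2 = 4.65 mm/h.

φ ≈ 4.65 mm/h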